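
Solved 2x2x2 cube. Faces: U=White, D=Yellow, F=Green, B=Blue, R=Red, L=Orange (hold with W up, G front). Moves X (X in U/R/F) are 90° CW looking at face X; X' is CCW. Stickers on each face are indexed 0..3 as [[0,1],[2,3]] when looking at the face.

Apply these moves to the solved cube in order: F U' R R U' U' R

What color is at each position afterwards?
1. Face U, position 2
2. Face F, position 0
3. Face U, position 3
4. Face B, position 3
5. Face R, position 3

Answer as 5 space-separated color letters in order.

After move 1 (F): F=GGGG U=WWOO R=WRWR D=RRYY L=OYOY
After move 2 (U'): U=WOWO F=OYGG R=GGWR B=WRBB L=BBOY
After move 3 (R): R=WGRG U=WYWG F=ORGY D=RBYW B=OROB
After move 4 (R): R=RWGG U=WRWY F=OBGW D=ROYO B=GRYB
After move 5 (U'): U=RYWW F=BBGW R=OBGG B=RWYB L=GROY
After move 6 (U'): U=YWRW F=GRGW R=BBGG B=OBYB L=RWOY
After move 7 (R): R=GBGB U=YRRW F=GOGO D=RYYO B=WBWB
Query 1: U[2] = R
Query 2: F[0] = G
Query 3: U[3] = W
Query 4: B[3] = B
Query 5: R[3] = B

Answer: R G W B B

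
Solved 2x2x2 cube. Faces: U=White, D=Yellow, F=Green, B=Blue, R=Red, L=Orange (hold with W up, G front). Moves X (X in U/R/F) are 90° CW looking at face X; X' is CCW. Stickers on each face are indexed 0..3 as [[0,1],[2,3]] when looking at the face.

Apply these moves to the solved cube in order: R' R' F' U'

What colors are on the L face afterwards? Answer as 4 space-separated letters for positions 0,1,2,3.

After move 1 (R'): R=RRRR U=WBWB F=GWGW D=YGYG B=YBYB
After move 2 (R'): R=RRRR U=WYWY F=GBGB D=YWYW B=GBGB
After move 3 (F'): F=BBGG U=WYRR R=WRYR D=OOYW L=OYOW
After move 4 (U'): U=YRWR F=OYGG R=BBYR B=WRGB L=GBOW
Query: L face = GBOW

Answer: G B O W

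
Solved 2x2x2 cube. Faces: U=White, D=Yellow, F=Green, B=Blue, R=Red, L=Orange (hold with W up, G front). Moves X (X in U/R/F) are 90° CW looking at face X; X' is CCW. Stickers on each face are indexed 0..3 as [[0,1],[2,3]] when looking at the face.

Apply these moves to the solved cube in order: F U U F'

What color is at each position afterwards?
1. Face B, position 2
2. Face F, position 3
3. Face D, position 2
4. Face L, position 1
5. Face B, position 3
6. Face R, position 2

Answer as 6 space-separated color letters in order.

Answer: B G Y W B R

Derivation:
After move 1 (F): F=GGGG U=WWOO R=WRWR D=RRYY L=OYOY
After move 2 (U): U=OWOW F=WRGG R=BBWR B=OYBB L=GGOY
After move 3 (U): U=OOWW F=BBGG R=OYWR B=GGBB L=WROY
After move 4 (F'): F=BGBG U=OOOW R=RYRR D=RYYY L=WWOW
Query 1: B[2] = B
Query 2: F[3] = G
Query 3: D[2] = Y
Query 4: L[1] = W
Query 5: B[3] = B
Query 6: R[2] = R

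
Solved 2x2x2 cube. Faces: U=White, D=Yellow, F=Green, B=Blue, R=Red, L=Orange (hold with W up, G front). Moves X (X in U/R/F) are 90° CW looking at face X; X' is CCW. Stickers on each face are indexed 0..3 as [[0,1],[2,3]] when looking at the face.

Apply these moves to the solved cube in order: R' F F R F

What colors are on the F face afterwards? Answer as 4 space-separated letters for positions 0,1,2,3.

Answer: W W G W

Derivation:
After move 1 (R'): R=RRRR U=WBWB F=GWGW D=YGYG B=YBYB
After move 2 (F): F=GGWW U=WBOO R=WRBR D=RRYG L=OYOG
After move 3 (F): F=WGWG U=WBGY R=OROR D=BWYG L=OROR
After move 4 (R): R=OORR U=WGGG F=WWWG D=BYYY B=YBBB
After move 5 (F): F=WWGW U=WGRR R=GOGR D=ROYY L=OBOY
Query: F face = WWGW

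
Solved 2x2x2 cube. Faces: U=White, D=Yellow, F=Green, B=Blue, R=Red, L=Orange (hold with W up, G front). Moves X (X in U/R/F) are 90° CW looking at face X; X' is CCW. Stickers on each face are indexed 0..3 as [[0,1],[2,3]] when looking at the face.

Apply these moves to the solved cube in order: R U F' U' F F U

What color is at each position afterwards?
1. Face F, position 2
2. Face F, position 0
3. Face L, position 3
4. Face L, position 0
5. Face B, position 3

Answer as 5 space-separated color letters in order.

After move 1 (R): R=RRRR U=WGWG F=GYGY D=YBYB B=WBWB
After move 2 (U): U=WWGG F=RRGY R=WBRR B=OOWB L=GYOO
After move 3 (F'): F=RYRG U=WWWR R=BBYR D=YOYB L=GGOG
After move 4 (U'): U=WRWW F=GGRG R=RYYR B=BBWB L=OOOG
After move 5 (F): F=RGGG U=WRGO R=WYWR D=YRYB L=OYOO
After move 6 (F): F=GRGG U=WROY R=GYOR D=WWYB L=OYOR
After move 7 (U): U=OWYR F=GYGG R=BBOR B=OYWB L=GROR
Query 1: F[2] = G
Query 2: F[0] = G
Query 3: L[3] = R
Query 4: L[0] = G
Query 5: B[3] = B

Answer: G G R G B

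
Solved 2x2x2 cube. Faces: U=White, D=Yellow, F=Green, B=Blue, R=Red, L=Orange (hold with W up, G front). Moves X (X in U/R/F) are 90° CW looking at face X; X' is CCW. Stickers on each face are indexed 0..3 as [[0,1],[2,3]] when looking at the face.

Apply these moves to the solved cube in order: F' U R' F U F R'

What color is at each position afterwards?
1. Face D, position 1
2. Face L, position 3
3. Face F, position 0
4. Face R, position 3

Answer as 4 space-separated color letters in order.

After move 1 (F'): F=GGGG U=WWRR R=YRYR D=OOYY L=OWOW
After move 2 (U): U=RWRW F=YRGG R=BBYR B=OWBB L=GGOW
After move 3 (R'): R=BRBY U=RBRO F=YWGW D=ORYG B=YWOB
After move 4 (F): F=GYWW U=RBWG R=RROY D=BBYG L=GOOR
After move 5 (U): U=WRGB F=RRWW R=YWOY B=GOOB L=GYOR
After move 6 (F): F=WRWR U=WRRY R=GWBY D=OYYG L=GBOB
After move 7 (R'): R=WYGB U=WORG F=WRWY D=ORYR B=GOYB
Query 1: D[1] = R
Query 2: L[3] = B
Query 3: F[0] = W
Query 4: R[3] = B

Answer: R B W B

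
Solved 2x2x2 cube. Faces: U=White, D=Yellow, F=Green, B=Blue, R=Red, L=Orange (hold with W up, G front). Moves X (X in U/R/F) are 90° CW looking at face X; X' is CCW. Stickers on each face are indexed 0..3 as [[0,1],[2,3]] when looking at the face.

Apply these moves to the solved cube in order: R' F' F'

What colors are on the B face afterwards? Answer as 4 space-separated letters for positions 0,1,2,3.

Answer: Y B Y B

Derivation:
After move 1 (R'): R=RRRR U=WBWB F=GWGW D=YGYG B=YBYB
After move 2 (F'): F=WWGG U=WBRR R=GRYR D=OOYG L=OBOW
After move 3 (F'): F=WGWG U=WBGY R=OROR D=BWYG L=OROR
Query: B face = YBYB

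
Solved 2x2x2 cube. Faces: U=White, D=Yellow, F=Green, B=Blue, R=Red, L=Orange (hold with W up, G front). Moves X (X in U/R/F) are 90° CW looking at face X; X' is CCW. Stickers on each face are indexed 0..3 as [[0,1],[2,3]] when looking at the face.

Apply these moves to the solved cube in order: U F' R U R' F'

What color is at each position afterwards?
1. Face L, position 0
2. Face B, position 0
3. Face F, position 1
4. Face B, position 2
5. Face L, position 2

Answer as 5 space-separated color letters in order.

Answer: R O G B O

Derivation:
After move 1 (U): U=WWWW F=RRGG R=BBRR B=OOBB L=GGOO
After move 2 (F'): F=RGRG U=WWBR R=YBYR D=GOYY L=GWOW
After move 3 (R): R=YYRB U=WGBG F=RORY D=GBYO B=ROWB
After move 4 (U): U=BWGG F=YYRY R=RORB B=GWWB L=ROOW
After move 5 (R'): R=OBRR U=BWGG F=YWRG D=GYYY B=OWBB
After move 6 (F'): F=WGYR U=BWOR R=YBGR D=OWYY L=RGOG
Query 1: L[0] = R
Query 2: B[0] = O
Query 3: F[1] = G
Query 4: B[2] = B
Query 5: L[2] = O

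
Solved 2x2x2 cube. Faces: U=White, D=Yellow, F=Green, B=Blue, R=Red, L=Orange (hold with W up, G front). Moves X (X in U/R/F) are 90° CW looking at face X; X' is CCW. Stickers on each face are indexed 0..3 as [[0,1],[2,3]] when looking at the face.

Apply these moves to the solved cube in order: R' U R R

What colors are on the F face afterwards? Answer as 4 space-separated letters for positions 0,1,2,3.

After move 1 (R'): R=RRRR U=WBWB F=GWGW D=YGYG B=YBYB
After move 2 (U): U=WWBB F=RRGW R=YBRR B=OOYB L=GWOO
After move 3 (R): R=RYRB U=WRBW F=RGGG D=YYYO B=BOWB
After move 4 (R): R=RRBY U=WGBG F=RYGO D=YWYB B=WORB
Query: F face = RYGO

Answer: R Y G O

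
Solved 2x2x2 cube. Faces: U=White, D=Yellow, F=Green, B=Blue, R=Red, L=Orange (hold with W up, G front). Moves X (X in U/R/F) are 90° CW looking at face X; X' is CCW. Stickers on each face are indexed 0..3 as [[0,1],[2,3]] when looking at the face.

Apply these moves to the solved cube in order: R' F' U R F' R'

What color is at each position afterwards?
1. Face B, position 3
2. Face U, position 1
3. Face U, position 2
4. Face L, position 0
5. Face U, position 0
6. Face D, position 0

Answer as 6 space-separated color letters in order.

After move 1 (R'): R=RRRR U=WBWB F=GWGW D=YGYG B=YBYB
After move 2 (F'): F=WWGG U=WBRR R=GRYR D=OOYG L=OBOW
After move 3 (U): U=RWRB F=GRGG R=YBYR B=OBYB L=WWOW
After move 4 (R): R=YYRB U=RRRG F=GOGG D=OYYO B=BBWB
After move 5 (F'): F=OGGG U=RRYR R=YYOB D=WWYO L=WGOR
After move 6 (R'): R=YBYO U=RWYB F=ORGR D=WGYG B=OBWB
Query 1: B[3] = B
Query 2: U[1] = W
Query 3: U[2] = Y
Query 4: L[0] = W
Query 5: U[0] = R
Query 6: D[0] = W

Answer: B W Y W R W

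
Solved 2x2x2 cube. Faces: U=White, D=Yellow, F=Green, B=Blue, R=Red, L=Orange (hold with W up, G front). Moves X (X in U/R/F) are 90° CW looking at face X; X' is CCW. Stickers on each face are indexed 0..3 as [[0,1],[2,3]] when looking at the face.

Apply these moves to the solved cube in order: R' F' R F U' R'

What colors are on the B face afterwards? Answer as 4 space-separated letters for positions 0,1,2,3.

After move 1 (R'): R=RRRR U=WBWB F=GWGW D=YGYG B=YBYB
After move 2 (F'): F=WWGG U=WBRR R=GRYR D=OOYG L=OBOW
After move 3 (R): R=YGRR U=WWRG F=WOGG D=OYYY B=RBBB
After move 4 (F): F=GWGO U=WWWB R=RGGR D=RYYY L=OOOY
After move 5 (U'): U=WBWW F=OOGO R=GWGR B=RGBB L=RBOY
After move 6 (R'): R=WRGG U=WBWR F=OBGW D=ROYO B=YGYB
Query: B face = YGYB

Answer: Y G Y B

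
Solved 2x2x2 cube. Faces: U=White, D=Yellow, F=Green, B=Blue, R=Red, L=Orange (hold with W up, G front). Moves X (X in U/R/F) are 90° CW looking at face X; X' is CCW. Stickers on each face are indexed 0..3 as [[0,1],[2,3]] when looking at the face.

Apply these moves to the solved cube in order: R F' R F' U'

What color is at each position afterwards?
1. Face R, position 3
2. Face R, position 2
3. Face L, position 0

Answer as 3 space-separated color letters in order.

Answer: R O R

Derivation:
After move 1 (R): R=RRRR U=WGWG F=GYGY D=YBYB B=WBWB
After move 2 (F'): F=YYGG U=WGRR R=BRYR D=OOYB L=OGOW
After move 3 (R): R=YBRR U=WYRG F=YOGB D=OWYW B=RBGB
After move 4 (F'): F=OBYG U=WYYR R=WBOR D=GWYW L=OGOR
After move 5 (U'): U=YRWY F=OGYG R=OBOR B=WBGB L=RBOR
Query 1: R[3] = R
Query 2: R[2] = O
Query 3: L[0] = R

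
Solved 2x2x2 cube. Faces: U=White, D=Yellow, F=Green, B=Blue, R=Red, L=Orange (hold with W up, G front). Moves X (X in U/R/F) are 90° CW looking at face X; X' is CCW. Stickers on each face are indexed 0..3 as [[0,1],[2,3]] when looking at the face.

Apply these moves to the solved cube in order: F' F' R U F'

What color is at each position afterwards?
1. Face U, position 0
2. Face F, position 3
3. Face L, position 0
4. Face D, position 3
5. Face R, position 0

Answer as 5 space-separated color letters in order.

Answer: Y G G B B

Derivation:
After move 1 (F'): F=GGGG U=WWRR R=YRYR D=OOYY L=OWOW
After move 2 (F'): F=GGGG U=WWYY R=OROR D=WWYY L=OROR
After move 3 (R): R=OORR U=WGYG F=GWGY D=WBYB B=YBWB
After move 4 (U): U=YWGG F=OOGY R=YBRR B=ORWB L=GWOR
After move 5 (F'): F=OYOG U=YWYR R=BBWR D=WRYB L=GGOG
Query 1: U[0] = Y
Query 2: F[3] = G
Query 3: L[0] = G
Query 4: D[3] = B
Query 5: R[0] = B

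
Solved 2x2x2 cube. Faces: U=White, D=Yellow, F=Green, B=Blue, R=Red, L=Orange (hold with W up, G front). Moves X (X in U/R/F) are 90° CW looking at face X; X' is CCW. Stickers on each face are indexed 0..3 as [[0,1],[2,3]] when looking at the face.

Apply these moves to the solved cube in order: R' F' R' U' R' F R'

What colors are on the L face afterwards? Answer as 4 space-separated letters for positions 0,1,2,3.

Answer: G O O B

Derivation:
After move 1 (R'): R=RRRR U=WBWB F=GWGW D=YGYG B=YBYB
After move 2 (F'): F=WWGG U=WBRR R=GRYR D=OOYG L=OBOW
After move 3 (R'): R=RRGY U=WYRY F=WBGR D=OWYG B=GBOB
After move 4 (U'): U=YYWR F=OBGR R=WBGY B=RROB L=GBOW
After move 5 (R'): R=BYWG U=YOWR F=OYGR D=OBYR B=GRWB
After move 6 (F): F=GORY U=YOWB R=WYRG D=WBYR L=GOOB
After move 7 (R'): R=YGWR U=YWWG F=GORB D=WOYY B=RRBB
Query: L face = GOOB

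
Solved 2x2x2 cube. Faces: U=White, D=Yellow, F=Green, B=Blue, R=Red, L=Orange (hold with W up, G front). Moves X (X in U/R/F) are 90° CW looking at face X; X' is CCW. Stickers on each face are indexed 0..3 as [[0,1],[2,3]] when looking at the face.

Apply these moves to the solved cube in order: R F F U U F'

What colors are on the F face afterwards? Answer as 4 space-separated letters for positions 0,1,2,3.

After move 1 (R): R=RRRR U=WGWG F=GYGY D=YBYB B=WBWB
After move 2 (F): F=GGYY U=WGOO R=WRGR D=RRYB L=OYOB
After move 3 (F): F=YGYG U=WGBY R=OROR D=GWYB L=OROR
After move 4 (U): U=BWYG F=ORYG R=WBOR B=ORWB L=YGOR
After move 5 (U): U=YBGW F=WBYG R=OROR B=YGWB L=OROR
After move 6 (F'): F=BGWY U=YBOO R=WRGR D=RRYB L=OWOG
Query: F face = BGWY

Answer: B G W Y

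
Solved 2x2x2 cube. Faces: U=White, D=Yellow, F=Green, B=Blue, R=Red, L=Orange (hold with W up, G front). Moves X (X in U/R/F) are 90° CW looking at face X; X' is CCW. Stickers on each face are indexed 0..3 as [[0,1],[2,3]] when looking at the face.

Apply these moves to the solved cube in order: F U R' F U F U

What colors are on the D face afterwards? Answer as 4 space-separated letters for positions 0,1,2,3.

Answer: O Y Y G

Derivation:
After move 1 (F): F=GGGG U=WWOO R=WRWR D=RRYY L=OYOY
After move 2 (U): U=OWOW F=WRGG R=BBWR B=OYBB L=GGOY
After move 3 (R'): R=BRBW U=OBOO F=WWGW D=RRYG B=YYRB
After move 4 (F): F=GWWW U=OBYG R=OROW D=BBYG L=GROR
After move 5 (U): U=YOGB F=ORWW R=YYOW B=GRRB L=GWOR
After move 6 (F): F=WOWR U=YORW R=GYBW D=OYYG L=GBOB
After move 7 (U): U=RYWO F=GYWR R=GRBW B=GBRB L=WOOB
Query: D face = OYYG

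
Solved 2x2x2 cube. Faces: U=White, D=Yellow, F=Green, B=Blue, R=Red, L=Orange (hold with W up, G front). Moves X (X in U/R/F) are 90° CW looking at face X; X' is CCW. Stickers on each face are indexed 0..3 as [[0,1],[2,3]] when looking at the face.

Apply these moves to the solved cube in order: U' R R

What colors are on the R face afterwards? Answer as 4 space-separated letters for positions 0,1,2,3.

After move 1 (U'): U=WWWW F=OOGG R=GGRR B=RRBB L=BBOO
After move 2 (R): R=RGRG U=WOWG F=OYGY D=YBYR B=WRWB
After move 3 (R): R=RRGG U=WYWY F=OBGR D=YWYW B=GROB
Query: R face = RRGG

Answer: R R G G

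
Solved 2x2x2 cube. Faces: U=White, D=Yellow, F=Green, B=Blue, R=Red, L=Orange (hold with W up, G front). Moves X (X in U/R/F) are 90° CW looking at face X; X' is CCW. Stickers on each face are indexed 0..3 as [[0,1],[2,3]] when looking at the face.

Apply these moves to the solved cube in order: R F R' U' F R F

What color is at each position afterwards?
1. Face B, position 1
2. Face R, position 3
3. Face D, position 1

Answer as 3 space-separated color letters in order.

Answer: R G O

Derivation:
After move 1 (R): R=RRRR U=WGWG F=GYGY D=YBYB B=WBWB
After move 2 (F): F=GGYY U=WGOO R=WRGR D=RRYB L=OYOB
After move 3 (R'): R=RRWG U=WWOW F=GGYO D=RGYY B=BBRB
After move 4 (U'): U=WWWO F=OYYO R=GGWG B=RRRB L=BBOB
After move 5 (F): F=YOOY U=WWBB R=WGOG D=WGYY L=BROG
After move 6 (R): R=OWGG U=WOBY F=YGOY D=WRYR B=BRWB
After move 7 (F): F=OYYG U=WOGR R=BWYG D=GOYR L=BWOR
Query 1: B[1] = R
Query 2: R[3] = G
Query 3: D[1] = O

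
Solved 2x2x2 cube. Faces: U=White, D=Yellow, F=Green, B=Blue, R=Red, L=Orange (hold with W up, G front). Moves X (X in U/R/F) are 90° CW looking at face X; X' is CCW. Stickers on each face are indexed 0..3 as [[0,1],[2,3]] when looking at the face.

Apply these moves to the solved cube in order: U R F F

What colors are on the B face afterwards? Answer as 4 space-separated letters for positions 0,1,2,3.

Answer: W O W B

Derivation:
After move 1 (U): U=WWWW F=RRGG R=BBRR B=OOBB L=GGOO
After move 2 (R): R=RBRB U=WRWG F=RYGY D=YBYO B=WOWB
After move 3 (F): F=GRYY U=WROG R=WBGB D=RRYO L=GYOB
After move 4 (F): F=YGYR U=WRBY R=OBGB D=GWYO L=GROR
Query: B face = WOWB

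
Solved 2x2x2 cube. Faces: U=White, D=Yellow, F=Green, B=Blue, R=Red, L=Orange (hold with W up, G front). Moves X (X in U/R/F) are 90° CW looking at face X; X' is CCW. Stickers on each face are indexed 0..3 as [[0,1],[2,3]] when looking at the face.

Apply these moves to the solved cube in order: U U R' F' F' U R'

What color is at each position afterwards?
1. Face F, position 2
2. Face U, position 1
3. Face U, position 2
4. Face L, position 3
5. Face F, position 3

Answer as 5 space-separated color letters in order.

After move 1 (U): U=WWWW F=RRGG R=BBRR B=OOBB L=GGOO
After move 2 (U): U=WWWW F=BBGG R=OORR B=GGBB L=RROO
After move 3 (R'): R=OROR U=WBWG F=BWGW D=YBYG B=YGYB
After move 4 (F'): F=WWBG U=WBOO R=BRYR D=ROYG L=RGOW
After move 5 (F'): F=WGWB U=WBBY R=ORRR D=GWYG L=ROOO
After move 6 (U): U=BWYB F=ORWB R=YGRR B=ROYB L=WGOO
After move 7 (R'): R=GRYR U=BYYR F=OWWB D=GRYB B=GOWB
Query 1: F[2] = W
Query 2: U[1] = Y
Query 3: U[2] = Y
Query 4: L[3] = O
Query 5: F[3] = B

Answer: W Y Y O B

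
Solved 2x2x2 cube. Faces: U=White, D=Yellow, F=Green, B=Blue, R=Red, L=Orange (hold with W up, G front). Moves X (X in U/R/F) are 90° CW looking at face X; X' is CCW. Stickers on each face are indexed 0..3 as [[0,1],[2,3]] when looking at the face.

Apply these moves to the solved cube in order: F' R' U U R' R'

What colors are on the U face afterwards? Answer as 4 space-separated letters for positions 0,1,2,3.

After move 1 (F'): F=GGGG U=WWRR R=YRYR D=OOYY L=OWOW
After move 2 (R'): R=RRYY U=WBRB F=GWGR D=OGYG B=YBOB
After move 3 (U): U=RWBB F=RRGR R=YBYY B=OWOB L=GWOW
After move 4 (U): U=BRBW F=YBGR R=OWYY B=GWOB L=RROW
After move 5 (R'): R=WYOY U=BOBG F=YRGW D=OBYR B=GWGB
After move 6 (R'): R=YYWO U=BGBG F=YOGG D=ORYW B=RWBB
Query: U face = BGBG

Answer: B G B G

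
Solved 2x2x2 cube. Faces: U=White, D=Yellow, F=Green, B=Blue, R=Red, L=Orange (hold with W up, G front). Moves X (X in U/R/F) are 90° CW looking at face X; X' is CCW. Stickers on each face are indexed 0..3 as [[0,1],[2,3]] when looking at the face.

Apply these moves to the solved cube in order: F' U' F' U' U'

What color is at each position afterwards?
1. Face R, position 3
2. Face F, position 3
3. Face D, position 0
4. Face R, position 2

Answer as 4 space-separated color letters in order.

After move 1 (F'): F=GGGG U=WWRR R=YRYR D=OOYY L=OWOW
After move 2 (U'): U=WRWR F=OWGG R=GGYR B=YRBB L=BBOW
After move 3 (F'): F=WGOG U=WRGY R=OGOR D=BWYY L=BROW
After move 4 (U'): U=RYWG F=BROG R=WGOR B=OGBB L=YROW
After move 5 (U'): U=YGRW F=YROG R=BROR B=WGBB L=OGOW
Query 1: R[3] = R
Query 2: F[3] = G
Query 3: D[0] = B
Query 4: R[2] = O

Answer: R G B O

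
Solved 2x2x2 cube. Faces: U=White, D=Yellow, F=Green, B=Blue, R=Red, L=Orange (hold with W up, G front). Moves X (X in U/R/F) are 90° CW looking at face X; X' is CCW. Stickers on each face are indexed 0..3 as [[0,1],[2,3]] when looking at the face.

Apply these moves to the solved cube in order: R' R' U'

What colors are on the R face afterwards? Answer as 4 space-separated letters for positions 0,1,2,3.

Answer: G B R R

Derivation:
After move 1 (R'): R=RRRR U=WBWB F=GWGW D=YGYG B=YBYB
After move 2 (R'): R=RRRR U=WYWY F=GBGB D=YWYW B=GBGB
After move 3 (U'): U=YYWW F=OOGB R=GBRR B=RRGB L=GBOO
Query: R face = GBRR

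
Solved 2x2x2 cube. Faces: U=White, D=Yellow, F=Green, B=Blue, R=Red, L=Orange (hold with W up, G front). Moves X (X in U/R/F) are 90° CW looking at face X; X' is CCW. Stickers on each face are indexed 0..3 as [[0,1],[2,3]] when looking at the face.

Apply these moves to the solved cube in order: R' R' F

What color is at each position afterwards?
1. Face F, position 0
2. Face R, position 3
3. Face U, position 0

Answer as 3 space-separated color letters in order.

Answer: G R W

Derivation:
After move 1 (R'): R=RRRR U=WBWB F=GWGW D=YGYG B=YBYB
After move 2 (R'): R=RRRR U=WYWY F=GBGB D=YWYW B=GBGB
After move 3 (F): F=GGBB U=WYOO R=WRYR D=RRYW L=OYOW
Query 1: F[0] = G
Query 2: R[3] = R
Query 3: U[0] = W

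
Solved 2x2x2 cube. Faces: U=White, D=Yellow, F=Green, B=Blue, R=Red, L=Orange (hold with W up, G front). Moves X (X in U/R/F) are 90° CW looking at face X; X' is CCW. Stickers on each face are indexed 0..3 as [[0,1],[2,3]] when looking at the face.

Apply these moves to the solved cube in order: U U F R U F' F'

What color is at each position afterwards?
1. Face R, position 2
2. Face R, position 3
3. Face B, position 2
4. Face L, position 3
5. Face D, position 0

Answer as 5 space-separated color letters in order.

Answer: O O W R B

Derivation:
After move 1 (U): U=WWWW F=RRGG R=BBRR B=OOBB L=GGOO
After move 2 (U): U=WWWW F=BBGG R=OORR B=GGBB L=RROO
After move 3 (F): F=GBGB U=WWOR R=WOWR D=ROYY L=RYOY
After move 4 (R): R=WWRO U=WBOB F=GOGY D=RBYG B=RGWB
After move 5 (U): U=OWBB F=WWGY R=RGRO B=RYWB L=GOOY
After move 6 (F'): F=WYWG U=OWRR R=BGRO D=OYYG L=GBOB
After move 7 (F'): F=YGWW U=OWBR R=YGOO D=BBYG L=GROR
Query 1: R[2] = O
Query 2: R[3] = O
Query 3: B[2] = W
Query 4: L[3] = R
Query 5: D[0] = B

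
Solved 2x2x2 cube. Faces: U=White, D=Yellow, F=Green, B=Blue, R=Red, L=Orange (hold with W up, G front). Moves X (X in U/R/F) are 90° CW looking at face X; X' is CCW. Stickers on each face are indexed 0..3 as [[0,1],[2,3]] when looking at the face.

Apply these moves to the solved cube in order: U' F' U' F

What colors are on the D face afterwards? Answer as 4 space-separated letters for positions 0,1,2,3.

After move 1 (U'): U=WWWW F=OOGG R=GGRR B=RRBB L=BBOO
After move 2 (F'): F=OGOG U=WWGR R=YGYR D=BOYY L=BWOW
After move 3 (U'): U=WRWG F=BWOG R=OGYR B=YGBB L=RROW
After move 4 (F): F=OBGW U=WRWR R=WGGR D=YOYY L=RBOO
Query: D face = YOYY

Answer: Y O Y Y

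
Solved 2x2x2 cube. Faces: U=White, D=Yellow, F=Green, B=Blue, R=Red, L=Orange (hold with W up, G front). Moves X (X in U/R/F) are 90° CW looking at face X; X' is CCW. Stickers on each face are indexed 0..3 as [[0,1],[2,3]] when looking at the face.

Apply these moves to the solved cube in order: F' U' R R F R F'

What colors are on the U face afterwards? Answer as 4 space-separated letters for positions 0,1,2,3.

After move 1 (F'): F=GGGG U=WWRR R=YRYR D=OOYY L=OWOW
After move 2 (U'): U=WRWR F=OWGG R=GGYR B=YRBB L=BBOW
After move 3 (R): R=YGRG U=WWWG F=OOGY D=OBYY B=RRRB
After move 4 (R): R=RYGG U=WOWY F=OBGY D=ORYR B=GRWB
After move 5 (F): F=GOYB U=WOWB R=WYYG D=GRYR L=BOOR
After move 6 (R): R=YWGY U=WOWB F=GRYR D=GWYG B=BROB
After move 7 (F'): F=RRGY U=WOYG R=WWGY D=ORYG L=BBOW
Query: U face = WOYG

Answer: W O Y G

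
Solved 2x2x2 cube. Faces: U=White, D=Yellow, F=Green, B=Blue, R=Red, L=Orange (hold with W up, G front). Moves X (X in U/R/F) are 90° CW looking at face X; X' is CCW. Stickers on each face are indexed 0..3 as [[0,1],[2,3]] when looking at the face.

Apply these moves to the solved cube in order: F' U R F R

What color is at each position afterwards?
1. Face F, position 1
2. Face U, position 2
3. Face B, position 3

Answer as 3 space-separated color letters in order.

After move 1 (F'): F=GGGG U=WWRR R=YRYR D=OOYY L=OWOW
After move 2 (U): U=RWRW F=YRGG R=BBYR B=OWBB L=GGOW
After move 3 (R): R=YBRB U=RRRG F=YOGY D=OBYO B=WWWB
After move 4 (F): F=GYYO U=RRWG R=RBGB D=RYYO L=GOOB
After move 5 (R): R=GRBB U=RYWO F=GYYO D=RWYW B=GWRB
Query 1: F[1] = Y
Query 2: U[2] = W
Query 3: B[3] = B

Answer: Y W B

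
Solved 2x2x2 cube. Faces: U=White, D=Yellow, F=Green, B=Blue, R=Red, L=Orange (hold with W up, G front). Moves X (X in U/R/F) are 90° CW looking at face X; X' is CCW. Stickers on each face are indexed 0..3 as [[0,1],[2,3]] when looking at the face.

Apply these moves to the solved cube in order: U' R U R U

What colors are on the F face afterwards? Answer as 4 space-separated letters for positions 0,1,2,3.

After move 1 (U'): U=WWWW F=OOGG R=GGRR B=RRBB L=BBOO
After move 2 (R): R=RGRG U=WOWG F=OYGY D=YBYR B=WRWB
After move 3 (U): U=WWGO F=RGGY R=WRRG B=BBWB L=OYOO
After move 4 (R): R=RWGR U=WGGY F=RBGR D=YWYB B=OBWB
After move 5 (U): U=GWYG F=RWGR R=OBGR B=OYWB L=RBOO
Query: F face = RWGR

Answer: R W G R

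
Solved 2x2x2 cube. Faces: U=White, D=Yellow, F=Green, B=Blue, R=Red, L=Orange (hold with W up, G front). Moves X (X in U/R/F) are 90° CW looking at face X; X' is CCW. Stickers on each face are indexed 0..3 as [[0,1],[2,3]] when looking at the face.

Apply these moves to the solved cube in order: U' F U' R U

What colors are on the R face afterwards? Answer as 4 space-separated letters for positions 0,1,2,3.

After move 1 (U'): U=WWWW F=OOGG R=GGRR B=RRBB L=BBOO
After move 2 (F): F=GOGO U=WWOB R=WGWR D=RGYY L=BYOY
After move 3 (U'): U=WBWO F=BYGO R=GOWR B=WGBB L=RROY
After move 4 (R): R=WGRO U=WYWO F=BGGY D=RBYW B=OGBB
After move 5 (U): U=WWOY F=WGGY R=OGRO B=RRBB L=BGOY
Query: R face = OGRO

Answer: O G R O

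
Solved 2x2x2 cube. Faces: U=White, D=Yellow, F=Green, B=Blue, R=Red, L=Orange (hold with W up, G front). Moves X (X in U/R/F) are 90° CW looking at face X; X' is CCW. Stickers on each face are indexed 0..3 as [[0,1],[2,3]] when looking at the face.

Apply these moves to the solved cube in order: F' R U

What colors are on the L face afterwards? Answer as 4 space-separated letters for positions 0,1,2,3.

After move 1 (F'): F=GGGG U=WWRR R=YRYR D=OOYY L=OWOW
After move 2 (R): R=YYRR U=WGRG F=GOGY D=OBYB B=RBWB
After move 3 (U): U=RWGG F=YYGY R=RBRR B=OWWB L=GOOW
Query: L face = GOOW

Answer: G O O W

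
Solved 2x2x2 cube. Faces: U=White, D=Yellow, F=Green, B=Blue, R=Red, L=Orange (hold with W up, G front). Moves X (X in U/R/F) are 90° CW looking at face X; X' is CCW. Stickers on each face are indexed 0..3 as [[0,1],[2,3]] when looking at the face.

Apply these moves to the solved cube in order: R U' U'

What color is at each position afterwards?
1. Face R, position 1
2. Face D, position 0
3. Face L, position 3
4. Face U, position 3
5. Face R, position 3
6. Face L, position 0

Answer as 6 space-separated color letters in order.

Answer: O Y O W R R

Derivation:
After move 1 (R): R=RRRR U=WGWG F=GYGY D=YBYB B=WBWB
After move 2 (U'): U=GGWW F=OOGY R=GYRR B=RRWB L=WBOO
After move 3 (U'): U=GWGW F=WBGY R=OORR B=GYWB L=RROO
Query 1: R[1] = O
Query 2: D[0] = Y
Query 3: L[3] = O
Query 4: U[3] = W
Query 5: R[3] = R
Query 6: L[0] = R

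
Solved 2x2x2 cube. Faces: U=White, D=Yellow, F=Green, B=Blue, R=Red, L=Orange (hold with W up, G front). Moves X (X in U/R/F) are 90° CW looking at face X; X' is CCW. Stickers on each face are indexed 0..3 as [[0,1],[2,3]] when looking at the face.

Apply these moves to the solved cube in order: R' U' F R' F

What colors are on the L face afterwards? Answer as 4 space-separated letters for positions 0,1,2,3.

Answer: Y R O O

Derivation:
After move 1 (R'): R=RRRR U=WBWB F=GWGW D=YGYG B=YBYB
After move 2 (U'): U=BBWW F=OOGW R=GWRR B=RRYB L=YBOO
After move 3 (F): F=GOWO U=BBOB R=WWWR D=RGYG L=YYOG
After move 4 (R'): R=WRWW U=BYOR F=GBWB D=ROYO B=GRGB
After move 5 (F): F=WGBB U=BYGY R=ORRW D=WWYO L=YROO
Query: L face = YROO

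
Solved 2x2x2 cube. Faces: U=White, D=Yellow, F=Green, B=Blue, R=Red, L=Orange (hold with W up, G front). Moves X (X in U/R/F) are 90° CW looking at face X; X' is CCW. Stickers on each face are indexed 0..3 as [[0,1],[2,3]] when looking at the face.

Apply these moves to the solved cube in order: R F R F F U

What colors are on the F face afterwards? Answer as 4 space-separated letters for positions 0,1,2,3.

Answer: B W R G

Derivation:
After move 1 (R): R=RRRR U=WGWG F=GYGY D=YBYB B=WBWB
After move 2 (F): F=GGYY U=WGOO R=WRGR D=RRYB L=OYOB
After move 3 (R): R=GWRR U=WGOY F=GRYB D=RWYW B=OBGB
After move 4 (F): F=YGBR U=WGBY R=OWYR D=RGYW L=OROW
After move 5 (F): F=BYRG U=WGWR R=BWYR D=YOYW L=OROG
After move 6 (U): U=WWRG F=BWRG R=OBYR B=ORGB L=BYOG
Query: F face = BWRG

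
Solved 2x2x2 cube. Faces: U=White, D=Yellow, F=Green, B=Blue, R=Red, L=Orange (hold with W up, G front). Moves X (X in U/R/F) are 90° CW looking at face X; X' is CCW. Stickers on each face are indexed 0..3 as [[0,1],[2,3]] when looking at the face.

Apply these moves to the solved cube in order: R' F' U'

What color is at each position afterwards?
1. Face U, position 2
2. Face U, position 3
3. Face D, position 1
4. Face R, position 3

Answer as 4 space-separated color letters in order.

Answer: W R O R

Derivation:
After move 1 (R'): R=RRRR U=WBWB F=GWGW D=YGYG B=YBYB
After move 2 (F'): F=WWGG U=WBRR R=GRYR D=OOYG L=OBOW
After move 3 (U'): U=BRWR F=OBGG R=WWYR B=GRYB L=YBOW
Query 1: U[2] = W
Query 2: U[3] = R
Query 3: D[1] = O
Query 4: R[3] = R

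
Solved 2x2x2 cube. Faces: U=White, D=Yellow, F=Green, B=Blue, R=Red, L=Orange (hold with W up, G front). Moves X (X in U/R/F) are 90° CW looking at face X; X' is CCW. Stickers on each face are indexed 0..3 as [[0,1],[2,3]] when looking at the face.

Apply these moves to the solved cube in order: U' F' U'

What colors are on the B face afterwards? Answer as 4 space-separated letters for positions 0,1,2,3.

Answer: Y G B B

Derivation:
After move 1 (U'): U=WWWW F=OOGG R=GGRR B=RRBB L=BBOO
After move 2 (F'): F=OGOG U=WWGR R=YGYR D=BOYY L=BWOW
After move 3 (U'): U=WRWG F=BWOG R=OGYR B=YGBB L=RROW
Query: B face = YGBB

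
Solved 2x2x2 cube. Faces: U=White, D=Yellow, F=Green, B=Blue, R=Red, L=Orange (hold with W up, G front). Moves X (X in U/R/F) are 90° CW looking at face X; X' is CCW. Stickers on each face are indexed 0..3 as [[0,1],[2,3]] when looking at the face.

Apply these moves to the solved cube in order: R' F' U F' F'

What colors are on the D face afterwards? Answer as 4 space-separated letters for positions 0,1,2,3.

After move 1 (R'): R=RRRR U=WBWB F=GWGW D=YGYG B=YBYB
After move 2 (F'): F=WWGG U=WBRR R=GRYR D=OOYG L=OBOW
After move 3 (U): U=RWRB F=GRGG R=YBYR B=OBYB L=WWOW
After move 4 (F'): F=RGGG U=RWYY R=OBOR D=WWYG L=WBOR
After move 5 (F'): F=GGRG U=RWOO R=WBWR D=BRYG L=WYOY
Query: D face = BRYG

Answer: B R Y G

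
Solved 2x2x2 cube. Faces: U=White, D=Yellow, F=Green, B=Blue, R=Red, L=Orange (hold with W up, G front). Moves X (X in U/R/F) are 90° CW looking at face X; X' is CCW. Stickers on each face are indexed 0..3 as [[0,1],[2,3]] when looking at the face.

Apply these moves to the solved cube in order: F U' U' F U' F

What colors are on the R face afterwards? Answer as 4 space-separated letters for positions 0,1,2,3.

Answer: O B Y R

Derivation:
After move 1 (F): F=GGGG U=WWOO R=WRWR D=RRYY L=OYOY
After move 2 (U'): U=WOWO F=OYGG R=GGWR B=WRBB L=BBOY
After move 3 (U'): U=OOWW F=BBGG R=OYWR B=GGBB L=WROY
After move 4 (F): F=GBGB U=OOYR R=WYWR D=WOYY L=WROR
After move 5 (U'): U=OROY F=WRGB R=GBWR B=WYBB L=GGOR
After move 6 (F): F=GWBR U=ORRG R=OBYR D=WGYY L=GWOO
Query: R face = OBYR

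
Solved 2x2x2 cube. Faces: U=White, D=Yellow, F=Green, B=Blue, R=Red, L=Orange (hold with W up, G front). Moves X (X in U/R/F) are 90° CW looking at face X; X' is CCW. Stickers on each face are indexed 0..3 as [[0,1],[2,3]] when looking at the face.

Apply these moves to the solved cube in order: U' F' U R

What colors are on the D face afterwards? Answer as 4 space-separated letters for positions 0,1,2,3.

After move 1 (U'): U=WWWW F=OOGG R=GGRR B=RRBB L=BBOO
After move 2 (F'): F=OGOG U=WWGR R=YGYR D=BOYY L=BWOW
After move 3 (U): U=GWRW F=YGOG R=RRYR B=BWBB L=OGOW
After move 4 (R): R=YRRR U=GGRG F=YOOY D=BBYB B=WWWB
Query: D face = BBYB

Answer: B B Y B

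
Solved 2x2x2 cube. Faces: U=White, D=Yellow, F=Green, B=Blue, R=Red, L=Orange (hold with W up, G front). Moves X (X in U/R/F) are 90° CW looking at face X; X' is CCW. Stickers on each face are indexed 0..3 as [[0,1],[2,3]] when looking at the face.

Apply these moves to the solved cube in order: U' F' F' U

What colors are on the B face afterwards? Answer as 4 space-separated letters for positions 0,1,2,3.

Answer: B R B B

Derivation:
After move 1 (U'): U=WWWW F=OOGG R=GGRR B=RRBB L=BBOO
After move 2 (F'): F=OGOG U=WWGR R=YGYR D=BOYY L=BWOW
After move 3 (F'): F=GGOO U=WWYY R=OGBR D=WWYY L=BROG
After move 4 (U): U=YWYW F=OGOO R=RRBR B=BRBB L=GGOG
Query: B face = BRBB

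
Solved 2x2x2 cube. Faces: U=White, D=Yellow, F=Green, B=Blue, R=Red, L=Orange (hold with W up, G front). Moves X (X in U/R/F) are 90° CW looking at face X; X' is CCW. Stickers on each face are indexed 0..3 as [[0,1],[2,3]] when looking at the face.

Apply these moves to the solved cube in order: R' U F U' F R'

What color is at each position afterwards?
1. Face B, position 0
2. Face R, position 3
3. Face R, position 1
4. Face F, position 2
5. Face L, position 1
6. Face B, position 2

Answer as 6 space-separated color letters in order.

After move 1 (R'): R=RRRR U=WBWB F=GWGW D=YGYG B=YBYB
After move 2 (U): U=WWBB F=RRGW R=YBRR B=OOYB L=GWOO
After move 3 (F): F=GRWR U=WWOW R=BBBR D=RYYG L=GYOG
After move 4 (U'): U=WWWO F=GYWR R=GRBR B=BBYB L=OOOG
After move 5 (F): F=WGRY U=WWGO R=WROR D=BGYG L=OROY
After move 6 (R'): R=RRWO U=WYGB F=WWRO D=BGYY B=GBGB
Query 1: B[0] = G
Query 2: R[3] = O
Query 3: R[1] = R
Query 4: F[2] = R
Query 5: L[1] = R
Query 6: B[2] = G

Answer: G O R R R G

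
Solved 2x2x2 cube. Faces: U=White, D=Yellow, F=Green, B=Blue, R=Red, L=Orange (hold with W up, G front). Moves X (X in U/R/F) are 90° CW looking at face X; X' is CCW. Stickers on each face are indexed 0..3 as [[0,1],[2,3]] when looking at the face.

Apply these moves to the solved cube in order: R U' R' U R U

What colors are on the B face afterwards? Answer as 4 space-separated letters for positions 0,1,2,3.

Answer: O G G B

Derivation:
After move 1 (R): R=RRRR U=WGWG F=GYGY D=YBYB B=WBWB
After move 2 (U'): U=GGWW F=OOGY R=GYRR B=RRWB L=WBOO
After move 3 (R'): R=YRGR U=GWWR F=OGGW D=YOYY B=BRBB
After move 4 (U): U=WGRW F=YRGW R=BRGR B=WBBB L=OGOO
After move 5 (R): R=GBRR U=WRRW F=YOGY D=YBYW B=WBGB
After move 6 (U): U=RWWR F=GBGY R=WBRR B=OGGB L=YOOO
Query: B face = OGGB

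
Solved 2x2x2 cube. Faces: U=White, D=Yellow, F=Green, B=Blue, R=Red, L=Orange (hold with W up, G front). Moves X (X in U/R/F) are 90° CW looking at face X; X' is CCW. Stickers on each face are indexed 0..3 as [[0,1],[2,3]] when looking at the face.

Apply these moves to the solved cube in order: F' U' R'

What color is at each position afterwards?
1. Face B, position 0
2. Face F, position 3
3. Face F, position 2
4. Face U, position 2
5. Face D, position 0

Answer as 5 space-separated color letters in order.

Answer: Y R G W O

Derivation:
After move 1 (F'): F=GGGG U=WWRR R=YRYR D=OOYY L=OWOW
After move 2 (U'): U=WRWR F=OWGG R=GGYR B=YRBB L=BBOW
After move 3 (R'): R=GRGY U=WBWY F=ORGR D=OWYG B=YROB
Query 1: B[0] = Y
Query 2: F[3] = R
Query 3: F[2] = G
Query 4: U[2] = W
Query 5: D[0] = O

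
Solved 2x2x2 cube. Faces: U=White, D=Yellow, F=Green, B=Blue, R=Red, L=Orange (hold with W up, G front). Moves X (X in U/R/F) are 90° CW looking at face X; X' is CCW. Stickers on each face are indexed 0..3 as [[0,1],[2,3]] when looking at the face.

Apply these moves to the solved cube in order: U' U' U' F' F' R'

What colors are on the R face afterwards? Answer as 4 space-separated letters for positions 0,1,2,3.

After move 1 (U'): U=WWWW F=OOGG R=GGRR B=RRBB L=BBOO
After move 2 (U'): U=WWWW F=BBGG R=OORR B=GGBB L=RROO
After move 3 (U'): U=WWWW F=RRGG R=BBRR B=OOBB L=GGOO
After move 4 (F'): F=RGRG U=WWBR R=YBYR D=GOYY L=GWOW
After move 5 (F'): F=GGRR U=WWYY R=OBGR D=WWYY L=GROB
After move 6 (R'): R=BROG U=WBYO F=GWRY D=WGYR B=YOWB
Query: R face = BROG

Answer: B R O G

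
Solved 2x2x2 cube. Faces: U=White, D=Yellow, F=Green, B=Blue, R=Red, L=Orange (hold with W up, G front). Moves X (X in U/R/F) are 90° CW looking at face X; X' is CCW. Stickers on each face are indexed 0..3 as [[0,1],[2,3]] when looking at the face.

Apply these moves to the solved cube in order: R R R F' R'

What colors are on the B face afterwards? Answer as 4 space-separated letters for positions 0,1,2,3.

After move 1 (R): R=RRRR U=WGWG F=GYGY D=YBYB B=WBWB
After move 2 (R): R=RRRR U=WYWY F=GBGB D=YWYW B=GBGB
After move 3 (R): R=RRRR U=WBWB F=GWGW D=YGYG B=YBYB
After move 4 (F'): F=WWGG U=WBRR R=GRYR D=OOYG L=OBOW
After move 5 (R'): R=RRGY U=WYRY F=WBGR D=OWYG B=GBOB
Query: B face = GBOB

Answer: G B O B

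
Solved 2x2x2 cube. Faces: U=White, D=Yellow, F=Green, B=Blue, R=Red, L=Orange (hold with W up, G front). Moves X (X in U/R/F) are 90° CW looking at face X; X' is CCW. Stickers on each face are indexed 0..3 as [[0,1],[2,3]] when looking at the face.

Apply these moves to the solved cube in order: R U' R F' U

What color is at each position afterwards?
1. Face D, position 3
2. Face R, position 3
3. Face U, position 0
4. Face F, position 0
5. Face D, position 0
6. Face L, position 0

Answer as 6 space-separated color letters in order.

Answer: R Y R W B B

Derivation:
After move 1 (R): R=RRRR U=WGWG F=GYGY D=YBYB B=WBWB
After move 2 (U'): U=GGWW F=OOGY R=GYRR B=RRWB L=WBOO
After move 3 (R): R=RGRY U=GOWY F=OBGB D=YWYR B=WRGB
After move 4 (F'): F=BBOG U=GORR R=WGYY D=BOYR L=WYOW
After move 5 (U): U=RGRO F=WGOG R=WRYY B=WYGB L=BBOW
Query 1: D[3] = R
Query 2: R[3] = Y
Query 3: U[0] = R
Query 4: F[0] = W
Query 5: D[0] = B
Query 6: L[0] = B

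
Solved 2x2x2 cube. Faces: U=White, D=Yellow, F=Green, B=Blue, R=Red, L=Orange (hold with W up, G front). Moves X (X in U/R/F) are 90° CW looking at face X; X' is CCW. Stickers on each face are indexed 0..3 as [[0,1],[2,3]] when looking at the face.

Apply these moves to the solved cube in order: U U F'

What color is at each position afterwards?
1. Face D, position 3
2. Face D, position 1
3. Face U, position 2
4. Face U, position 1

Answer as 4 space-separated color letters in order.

After move 1 (U): U=WWWW F=RRGG R=BBRR B=OOBB L=GGOO
After move 2 (U): U=WWWW F=BBGG R=OORR B=GGBB L=RROO
After move 3 (F'): F=BGBG U=WWOR R=YOYR D=ROYY L=RWOW
Query 1: D[3] = Y
Query 2: D[1] = O
Query 3: U[2] = O
Query 4: U[1] = W

Answer: Y O O W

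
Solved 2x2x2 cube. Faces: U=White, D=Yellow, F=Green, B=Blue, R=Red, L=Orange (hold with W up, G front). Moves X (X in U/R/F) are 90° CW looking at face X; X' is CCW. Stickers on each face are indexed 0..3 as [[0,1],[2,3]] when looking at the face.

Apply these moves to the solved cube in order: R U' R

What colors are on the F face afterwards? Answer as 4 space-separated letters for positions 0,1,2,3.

After move 1 (R): R=RRRR U=WGWG F=GYGY D=YBYB B=WBWB
After move 2 (U'): U=GGWW F=OOGY R=GYRR B=RRWB L=WBOO
After move 3 (R): R=RGRY U=GOWY F=OBGB D=YWYR B=WRGB
Query: F face = OBGB

Answer: O B G B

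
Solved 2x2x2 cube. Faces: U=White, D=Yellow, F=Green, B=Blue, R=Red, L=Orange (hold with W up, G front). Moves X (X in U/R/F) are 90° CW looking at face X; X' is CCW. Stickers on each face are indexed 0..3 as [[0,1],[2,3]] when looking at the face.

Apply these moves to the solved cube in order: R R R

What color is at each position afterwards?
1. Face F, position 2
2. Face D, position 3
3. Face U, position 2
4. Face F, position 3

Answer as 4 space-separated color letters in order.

Answer: G G W W

Derivation:
After move 1 (R): R=RRRR U=WGWG F=GYGY D=YBYB B=WBWB
After move 2 (R): R=RRRR U=WYWY F=GBGB D=YWYW B=GBGB
After move 3 (R): R=RRRR U=WBWB F=GWGW D=YGYG B=YBYB
Query 1: F[2] = G
Query 2: D[3] = G
Query 3: U[2] = W
Query 4: F[3] = W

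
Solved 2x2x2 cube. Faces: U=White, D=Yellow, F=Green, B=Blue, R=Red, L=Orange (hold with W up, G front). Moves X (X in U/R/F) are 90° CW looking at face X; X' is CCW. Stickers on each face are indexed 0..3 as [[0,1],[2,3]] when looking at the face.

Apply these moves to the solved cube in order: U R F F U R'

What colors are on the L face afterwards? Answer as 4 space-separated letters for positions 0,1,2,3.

Answer: Y G O R

Derivation:
After move 1 (U): U=WWWW F=RRGG R=BBRR B=OOBB L=GGOO
After move 2 (R): R=RBRB U=WRWG F=RYGY D=YBYO B=WOWB
After move 3 (F): F=GRYY U=WROG R=WBGB D=RRYO L=GYOB
After move 4 (F): F=YGYR U=WRBY R=OBGB D=GWYO L=GROR
After move 5 (U): U=BWYR F=OBYR R=WOGB B=GRWB L=YGOR
After move 6 (R'): R=OBWG U=BWYG F=OWYR D=GBYR B=ORWB
Query: L face = YGOR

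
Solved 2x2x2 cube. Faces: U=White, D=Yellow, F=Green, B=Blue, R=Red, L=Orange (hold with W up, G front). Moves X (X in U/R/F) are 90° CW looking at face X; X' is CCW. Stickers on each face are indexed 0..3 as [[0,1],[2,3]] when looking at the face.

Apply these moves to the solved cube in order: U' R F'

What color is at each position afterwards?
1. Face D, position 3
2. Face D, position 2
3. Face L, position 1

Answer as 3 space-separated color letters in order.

After move 1 (U'): U=WWWW F=OOGG R=GGRR B=RRBB L=BBOO
After move 2 (R): R=RGRG U=WOWG F=OYGY D=YBYR B=WRWB
After move 3 (F'): F=YYOG U=WORR R=BGYG D=BOYR L=BGOW
Query 1: D[3] = R
Query 2: D[2] = Y
Query 3: L[1] = G

Answer: R Y G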